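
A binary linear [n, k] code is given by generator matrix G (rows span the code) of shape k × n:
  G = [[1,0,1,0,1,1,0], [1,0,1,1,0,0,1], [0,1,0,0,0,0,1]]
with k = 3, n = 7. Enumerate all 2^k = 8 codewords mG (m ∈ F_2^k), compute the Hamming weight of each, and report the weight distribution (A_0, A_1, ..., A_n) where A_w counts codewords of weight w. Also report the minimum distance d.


Weight distribution: A_0 = 1, A_2 = 1, A_4 = 5, A_6 = 1. Minimum distance d = 2.

Enumerate all 2^3 = 8 messages m ∈ F_2^3.
For each, compute codeword c = mG in F_2^7, then tally its weight.
  m = 000 → c = 0000000, weight = 0.
  m = 100 → c = 1010110, weight = 4.
  m = 010 → c = 1011001, weight = 4.
  m = 110 → c = 0001111, weight = 4.
  m = 001 → c = 0100001, weight = 2.
  m = 101 → c = 1110111, weight = 6.
  m = 011 → c = 1111000, weight = 4.
  m = 111 → c = 0101110, weight = 4.
Tally weights:
  weight 0: 1 codewords.
  weight 2: 1 codewords.
  weight 4: 5 codewords.
  weight 6: 1 codewords.
Minimum distance d = smallest w > 0 with A_w > 0 = 2.
Sanity: Σ A_w = 8 = 2^3 = 8 ✓.


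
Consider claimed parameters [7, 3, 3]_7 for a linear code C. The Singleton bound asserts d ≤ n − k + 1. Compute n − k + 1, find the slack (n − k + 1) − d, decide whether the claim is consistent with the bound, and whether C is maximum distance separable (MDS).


Singleton RHS = n − k + 1 = 5, slack = 2, bound satisfied, not MDS.

Singleton bound: d ≤ n − k + 1.
Here n = 7, k = 3, so n − k + 1 = 5.
Given d = 3, check d ≤ 5: YES.
Slack = (n − k + 1) − d = 2.
The code is NOT MDS (slack = 2 > 0).
Description: the claimed parameters are [7, 3, 3]_7; such a code would be non-MDS.


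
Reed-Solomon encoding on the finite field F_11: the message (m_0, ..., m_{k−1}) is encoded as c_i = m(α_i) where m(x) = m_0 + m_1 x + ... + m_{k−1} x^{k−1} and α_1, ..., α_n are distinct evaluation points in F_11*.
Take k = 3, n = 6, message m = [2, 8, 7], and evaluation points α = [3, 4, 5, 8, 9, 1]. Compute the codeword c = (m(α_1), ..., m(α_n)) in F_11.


c = [1, 3, 8, 8, 3, 6]

Message polynomial: m(x) = 2 + 8·x + 7·x^2 (mod 11).
For each evaluation point α_i, compute m(α_i) mod 11:
  α_1 = 3: Horner steps 7 → 7 → 1, so m(3) = 1.
  α_2 = 4: Horner steps 7 → 3 → 3, so m(4) = 3.
  α_3 = 5: Horner steps 7 → 10 → 8, so m(5) = 8.
  α_4 = 8: Horner steps 7 → 9 → 8, so m(8) = 8.
  α_5 = 9: Horner steps 7 → 5 → 3, so m(9) = 3.
  α_6 = 1: Horner steps 7 → 4 → 6, so m(1) = 6.
Codeword c = [1, 3, 8, 8, 3, 6] ∈ F_11^6.


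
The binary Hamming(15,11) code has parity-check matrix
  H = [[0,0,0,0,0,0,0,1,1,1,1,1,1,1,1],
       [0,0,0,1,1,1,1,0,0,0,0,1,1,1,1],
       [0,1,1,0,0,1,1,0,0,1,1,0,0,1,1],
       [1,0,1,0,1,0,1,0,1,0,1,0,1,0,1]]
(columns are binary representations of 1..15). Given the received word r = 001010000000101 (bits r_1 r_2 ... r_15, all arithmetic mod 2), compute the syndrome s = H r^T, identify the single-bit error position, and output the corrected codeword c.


s = (0, 1, 0, 0)^T, error position = 4, corrected codeword c = 001110000000101

Compute s = H r^T mod 2 one row at a time:
  s_1 = 0 + 0 + 0 + 0 + 0 + 1 + 0 + 1 = 2 ≡ 0 (mod 2).
  s_2 = 0 + 1 + 0 + 0 + 0 + 1 + 0 + 1 = 3 ≡ 1 (mod 2).
  s_3 = 0 + 1 + 0 + 0 + 0 + 0 + 0 + 1 = 2 ≡ 0 (mod 2).
  s_4 = 0 + 1 + 1 + 0 + 0 + 0 + 1 + 1 = 4 ≡ 0 (mod 2).
s = (0, 1, 0, 0)^T — this equals column 4 of H (binary 0100), so error is at position 4.
Correct: flip bit 4 of r = 001010000000101 to get c = 001110000000101.


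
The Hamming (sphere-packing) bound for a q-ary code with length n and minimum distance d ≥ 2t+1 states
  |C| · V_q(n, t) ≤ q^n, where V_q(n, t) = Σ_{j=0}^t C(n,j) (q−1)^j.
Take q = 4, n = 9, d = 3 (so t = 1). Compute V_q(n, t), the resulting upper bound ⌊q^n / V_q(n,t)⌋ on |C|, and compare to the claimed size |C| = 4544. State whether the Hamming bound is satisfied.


V_q(n, t) = 28, q^n = 262144, Hamming bound = 9362, |C| = 4544 ≤ bound (satisfied).

Step 1: Compute V_q(n, t) = Σ_{j=0}^1 C(n, j) (q−1)^j.
  j = 0: C(9,0)·(3)^0 = 1·1 = 1.
  j = 1: C(9,1)·(3)^1 = 9·3 = 27.
  V_q(n, t) = 1 + 27 = 28.
Step 2: q^n = 4^9 = 262144.
Step 3: Hamming bound ⌊q^n / V_q(n,t)⌋ = ⌊262144/28⌋ = 9362.
Step 4: Compare |C| = 4544 to 9362: satisfied.
The claimed |C| lies below the Hamming bound.


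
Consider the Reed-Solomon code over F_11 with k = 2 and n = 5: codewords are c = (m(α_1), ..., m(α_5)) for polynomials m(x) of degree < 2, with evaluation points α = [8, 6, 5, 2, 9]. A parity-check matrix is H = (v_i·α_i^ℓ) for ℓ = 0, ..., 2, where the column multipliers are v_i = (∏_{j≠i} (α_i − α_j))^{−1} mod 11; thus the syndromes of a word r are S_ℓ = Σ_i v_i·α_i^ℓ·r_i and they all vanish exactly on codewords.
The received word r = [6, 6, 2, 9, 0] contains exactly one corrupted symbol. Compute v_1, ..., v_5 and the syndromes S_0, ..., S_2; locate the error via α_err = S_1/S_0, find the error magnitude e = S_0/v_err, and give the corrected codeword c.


S = (5, 8, 4), error at position 2, error magnitude e = 10, c = [6, 7, 2, 9, 0].

Step 1: column multipliers v_i = (∏_{j≠i}(α_i − α_j))^{−1} mod 11.
  i = 1 (α = 8): (8−6)(8−5)(8−2)(8−9) = 2·3·6·(−1) = −36 ≡ 8, so v_1 = 8^{−1} = 7 (mod 11).
  i = 2 (α = 6): (6−8)(6−5)(6−2)(6−9) = (−2)·1·4·(−3) = 24 ≡ 2, so v_2 = 2^{−1} = 6 (mod 11).
  i = 3 (α = 5): (5−8)(5−6)(5−2)(5−9) = (−3)·(−1)·3·(−4) = −36 ≡ 8, so v_3 = 8^{−1} = 7 (mod 11).
  i = 4 (α = 2): (2−8)(2−6)(2−5)(2−9) = (−6)·(−4)·(−3)·(−7) = 504 ≡ 9, so v_4 = 9^{−1} = 5 (mod 11).
  i = 5 (α = 9): (9−8)(9−6)(9−5)(9−2) = 1·3·4·7 = 84 ≡ 7, so v_5 = 7^{−1} = 8 (mod 11).
  v = [7, 6, 7, 5, 8].
Step 2: syndromes of r = [6, 6, 2, 9, 0] (all sums mod 11).
  S_0 = Σ v_i r_i = 7·6 + 6·6 + 7·2 + 5·9 + 8·0 = 137 ≡ 5.
  S_1 = Σ v_i α_i r_i = 7·8·6 + 6·6·6 + 7·5·2 + 5·2·9 + 8·9·0 = 712 ≡ 8.
  α_i^2 mod 11 = [9, 3, 3, 4, 4].
  S_2 = Σ v_i α_i^2 r_i = 7·9·6 + 6·3·6 + 7·3·2 + 5·4·9 + 8·4·0 = 708 ≡ 4.
  S = (5, 8, 4) ≠ 0, so r is not a codeword (an error is present).
Step 3: locate the error. For a single error e at position i, S_ℓ = v_i·e·α_i^ℓ, so α_err = S_1/S_0.
  S_0^{−1} = 5^{−1} = 9 (mod 11), so α_err = 8·9 = 72 ≡ 6 = α_2. Error position i = 2.
  Consistency check: S_2/S_1 = 4·7 = 28 ≡ 6 = α_err ✓ (single-error assumption holds).
Step 4: error magnitude e = S_0/v_2 = S_0·∏_{j≠2}(α_2 − α_j) = 5·2 = 10 ≡ 10 (mod 11).
Step 5: correct position 2: c_2 = r_2 − e = 6 − 10 ≡ 7 (mod 11). Hence c = [6, 7, 2, 9, 0].
  Check: interpolating c through the α_i gives m(x) = 10 + 5·x (degree < 2) with m(α_i) = c_i for every i, so c is indeed a codeword.


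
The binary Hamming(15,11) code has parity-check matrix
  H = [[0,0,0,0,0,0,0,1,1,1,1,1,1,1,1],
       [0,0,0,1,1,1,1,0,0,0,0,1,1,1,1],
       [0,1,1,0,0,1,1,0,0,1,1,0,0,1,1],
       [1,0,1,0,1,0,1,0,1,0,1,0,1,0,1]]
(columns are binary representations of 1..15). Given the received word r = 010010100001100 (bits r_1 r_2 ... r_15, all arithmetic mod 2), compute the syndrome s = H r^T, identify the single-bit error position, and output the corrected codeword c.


s = (0, 0, 0, 1)^T, error position = 1, corrected codeword c = 110010100001100

Compute s = H r^T mod 2 one row at a time:
  s_1 = 0 + 0 + 0 + 0 + 1 + 1 + 0 + 0 = 2 ≡ 0 (mod 2).
  s_2 = 0 + 1 + 0 + 1 + 1 + 1 + 0 + 0 = 4 ≡ 0 (mod 2).
  s_3 = 1 + 0 + 0 + 1 + 0 + 0 + 0 + 0 = 2 ≡ 0 (mod 2).
  s_4 = 0 + 0 + 1 + 1 + 0 + 0 + 1 + 0 = 3 ≡ 1 (mod 2).
s = (0, 0, 0, 1)^T — this equals column 1 of H (binary 0001), so error is at position 1.
Correct: flip bit 1 of r = 010010100001100 to get c = 110010100001100.


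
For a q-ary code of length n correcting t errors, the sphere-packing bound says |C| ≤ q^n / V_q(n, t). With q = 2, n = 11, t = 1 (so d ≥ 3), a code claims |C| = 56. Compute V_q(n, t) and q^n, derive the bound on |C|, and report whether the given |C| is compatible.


V_q(n, t) = 12, q^n = 2048, Hamming bound = 170, |C| = 56 ≤ bound (satisfied).

Step 1: Compute V_q(n, t) = Σ_{j=0}^1 C(n, j) (q−1)^j.
  j = 0: C(11,0)·(1)^0 = 1·1 = 1.
  j = 1: C(11,1)·(1)^1 = 11·1 = 11.
  V_q(n, t) = 1 + 11 = 12.
Step 2: q^n = 2^11 = 2048.
Step 3: Hamming bound ⌊q^n / V_q(n,t)⌋ = ⌊2048/12⌋ = 170.
Step 4: Compare |C| = 56 to 170: satisfied.
The claimed |C| lies below the Hamming bound.


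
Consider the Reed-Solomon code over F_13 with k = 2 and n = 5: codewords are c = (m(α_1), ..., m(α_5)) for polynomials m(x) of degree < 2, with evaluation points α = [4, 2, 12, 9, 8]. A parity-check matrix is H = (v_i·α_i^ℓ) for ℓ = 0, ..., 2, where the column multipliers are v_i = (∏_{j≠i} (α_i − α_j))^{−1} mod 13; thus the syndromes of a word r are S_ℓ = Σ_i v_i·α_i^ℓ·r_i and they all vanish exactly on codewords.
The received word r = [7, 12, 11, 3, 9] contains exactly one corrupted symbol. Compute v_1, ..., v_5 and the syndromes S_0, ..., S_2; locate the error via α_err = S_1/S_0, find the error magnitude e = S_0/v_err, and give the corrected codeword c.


S = (4, 8, 3), error at position 2, error magnitude e = 6, c = [7, 6, 11, 3, 9].

Step 1: column multipliers v_i = (∏_{j≠i}(α_i − α_j))^{−1} mod 13.
  i = 1 (α = 4): (4−2)(4−12)(4−9)(4−8) = 2·(−8)·(−5)·(−4) = −320 ≡ 5, so v_1 = 5^{−1} = 8 (mod 13).
  i = 2 (α = 2): (2−4)(2−12)(2−9)(2−8) = (−2)·(−10)·(−7)·(−6) = 840 ≡ 8, so v_2 = 8^{−1} = 5 (mod 13).
  i = 3 (α = 12): (12−4)(12−2)(12−9)(12−8) = 8·10·3·4 = 960 ≡ 11, so v_3 = 11^{−1} = 6 (mod 13).
  i = 4 (α = 9): (9−4)(9−2)(9−12)(9−8) = 5·7·(−3)·1 = −105 ≡ 12, so v_4 = 12^{−1} = 12 (mod 13).
  i = 5 (α = 8): (8−4)(8−2)(8−12)(8−9) = 4·6·(−4)·(−1) = 96 ≡ 5, so v_5 = 5^{−1} = 8 (mod 13).
  v = [8, 5, 6, 12, 8].
Step 2: syndromes of r = [7, 12, 11, 3, 9] (all sums mod 13).
  S_0 = Σ v_i r_i = 8·7 + 5·12 + 6·11 + 12·3 + 8·9 = 290 ≡ 4.
  S_1 = Σ v_i α_i r_i = 8·4·7 + 5·2·12 + 6·12·11 + 12·9·3 + 8·8·9 = 2036 ≡ 8.
  α_i^2 mod 13 = [3, 4, 1, 3, 12].
  S_2 = Σ v_i α_i^2 r_i = 8·3·7 + 5·4·12 + 6·1·11 + 12·3·3 + 8·12·9 = 1446 ≡ 3.
  S = (4, 8, 3) ≠ 0, so r is not a codeword (an error is present).
Step 3: locate the error. For a single error e at position i, S_ℓ = v_i·e·α_i^ℓ, so α_err = S_1/S_0.
  S_0^{−1} = 4^{−1} = 10 (mod 13), so α_err = 8·10 = 80 ≡ 2 = α_2. Error position i = 2.
  Consistency check: S_2/S_1 = 3·5 = 15 ≡ 2 = α_err ✓ (single-error assumption holds).
Step 4: error magnitude e = S_0/v_2 = S_0·∏_{j≠2}(α_2 − α_j) = 4·8 = 32 ≡ 6 (mod 13).
Step 5: correct position 2: c_2 = r_2 − e = 12 − 6 ≡ 6 (mod 13). Hence c = [7, 6, 11, 3, 9].
  Check: interpolating c through the α_i gives m(x) = 5 + 7·x (degree < 2) with m(α_i) = c_i for every i, so c is indeed a codeword.


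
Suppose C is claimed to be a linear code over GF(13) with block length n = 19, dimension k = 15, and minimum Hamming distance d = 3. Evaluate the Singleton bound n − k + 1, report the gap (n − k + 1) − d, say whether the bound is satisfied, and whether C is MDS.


Singleton RHS = n − k + 1 = 5, slack = 2, bound satisfied, not MDS.

Singleton bound: d ≤ n − k + 1.
Here n = 19, k = 15, so n − k + 1 = 5.
Given d = 3, check d ≤ 5: YES.
Slack = (n − k + 1) − d = 2.
The code is NOT MDS (slack = 2 > 0).
Description: the claimed parameters are [19, 15, 3]_13; such a code would be non-MDS.


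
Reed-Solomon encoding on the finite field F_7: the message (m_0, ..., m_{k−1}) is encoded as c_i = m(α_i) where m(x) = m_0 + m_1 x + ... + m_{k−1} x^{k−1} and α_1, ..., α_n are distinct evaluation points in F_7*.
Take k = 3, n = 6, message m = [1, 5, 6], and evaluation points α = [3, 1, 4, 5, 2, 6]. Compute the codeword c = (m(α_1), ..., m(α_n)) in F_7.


c = [0, 5, 5, 1, 0, 2]

Message polynomial: m(x) = 1 + 5·x + 6·x^2 (mod 7).
For each evaluation point α_i, compute m(α_i) mod 7:
  α_1 = 3: Horner steps 6 → 2 → 0, so m(3) = 0.
  α_2 = 1: Horner steps 6 → 4 → 5, so m(1) = 5.
  α_3 = 4: Horner steps 6 → 1 → 5, so m(4) = 5.
  α_4 = 5: Horner steps 6 → 0 → 1, so m(5) = 1.
  α_5 = 2: Horner steps 6 → 3 → 0, so m(2) = 0.
  α_6 = 6: Horner steps 6 → 6 → 2, so m(6) = 2.
Codeword c = [0, 5, 5, 1, 0, 2] ∈ F_7^6.


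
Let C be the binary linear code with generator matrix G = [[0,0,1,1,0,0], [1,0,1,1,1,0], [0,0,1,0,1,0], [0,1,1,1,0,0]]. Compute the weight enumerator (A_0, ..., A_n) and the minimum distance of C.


Weight distribution: A_0 = 1, A_1 = 1, A_2 = 6, A_3 = 6, A_4 = 1, A_5 = 1. Minimum distance d = 1.

Enumerate all 2^4 = 16 messages m ∈ F_2^4.
For each, compute codeword c = mG in F_2^6, then tally its weight.
  m = 0000 → c = 000000, weight = 0.
  m = 1000 → c = 001100, weight = 2.
  m = 0100 → c = 101110, weight = 4.
  m = 1100 → c = 100010, weight = 2.
  m = 0010 → c = 001010, weight = 2.
  m = 1010 → c = 000110, weight = 2.
  m = 0110 → c = 100100, weight = 2.
  m = 1110 → c = 101000, weight = 2.
  m = 0001 → c = 011100, weight = 3.
  m = 1001 → c = 010000, weight = 1.
  m = 0101 → c = 110010, weight = 3.
  m = 1101 → c = 111110, weight = 5.
  m = 0011 → c = 010110, weight = 3.
  m = 1011 → c = 011010, weight = 3.
  m = 0111 → c = 111000, weight = 3.
  m = 1111 → c = 110100, weight = 3.
Tally weights:
  weight 0: 1 codewords.
  weight 1: 1 codewords.
  weight 2: 6 codewords.
  weight 3: 6 codewords.
  weight 4: 1 codewords.
  weight 5: 1 codewords.
Minimum distance d = smallest w > 0 with A_w > 0 = 1.
Sanity: Σ A_w = 16 = 2^4 = 16 ✓.


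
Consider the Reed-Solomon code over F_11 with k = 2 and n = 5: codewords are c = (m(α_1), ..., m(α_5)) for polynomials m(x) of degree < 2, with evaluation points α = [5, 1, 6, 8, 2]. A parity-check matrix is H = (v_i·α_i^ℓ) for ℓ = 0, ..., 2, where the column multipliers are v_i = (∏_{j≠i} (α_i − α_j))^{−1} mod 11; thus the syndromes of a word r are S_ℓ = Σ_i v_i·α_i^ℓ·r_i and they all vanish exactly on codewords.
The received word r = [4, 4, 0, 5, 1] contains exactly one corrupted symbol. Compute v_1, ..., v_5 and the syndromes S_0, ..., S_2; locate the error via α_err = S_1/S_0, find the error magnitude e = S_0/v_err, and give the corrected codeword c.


S = (4, 9, 1), error at position 1, error magnitude e = 1, c = [3, 4, 0, 5, 1].

Step 1: column multipliers v_i = (∏_{j≠i}(α_i − α_j))^{−1} mod 11.
  i = 1 (α = 5): (5−1)(5−6)(5−8)(5−2) = 4·(−1)·(−3)·3 = 36 ≡ 3, so v_1 = 3^{−1} = 4 (mod 11).
  i = 2 (α = 1): (1−5)(1−6)(1−8)(1−2) = (−4)·(−5)·(−7)·(−1) = 140 ≡ 8, so v_2 = 8^{−1} = 7 (mod 11).
  i = 3 (α = 6): (6−5)(6−1)(6−8)(6−2) = 1·5·(−2)·4 = −40 ≡ 4, so v_3 = 4^{−1} = 3 (mod 11).
  i = 4 (α = 8): (8−5)(8−1)(8−6)(8−2) = 3·7·2·6 = 252 ≡ 10, so v_4 = 10^{−1} = 10 (mod 11).
  i = 5 (α = 2): (2−5)(2−1)(2−6)(2−8) = (−3)·1·(−4)·(−6) = −72 ≡ 5, so v_5 = 5^{−1} = 9 (mod 11).
  v = [4, 7, 3, 10, 9].
Step 2: syndromes of r = [4, 4, 0, 5, 1] (all sums mod 11).
  S_0 = Σ v_i r_i = 4·4 + 7·4 + 3·0 + 10·5 + 9·1 = 103 ≡ 4.
  S_1 = Σ v_i α_i r_i = 4·5·4 + 7·1·4 + 3·6·0 + 10·8·5 + 9·2·1 = 526 ≡ 9.
  α_i^2 mod 11 = [3, 1, 3, 9, 4].
  S_2 = Σ v_i α_i^2 r_i = 4·3·4 + 7·1·4 + 3·3·0 + 10·9·5 + 9·4·1 = 562 ≡ 1.
  S = (4, 9, 1) ≠ 0, so r is not a codeword (an error is present).
Step 3: locate the error. For a single error e at position i, S_ℓ = v_i·e·α_i^ℓ, so α_err = S_1/S_0.
  S_0^{−1} = 4^{−1} = 3 (mod 11), so α_err = 9·3 = 27 ≡ 5 = α_1. Error position i = 1.
  Consistency check: S_2/S_1 = 1·5 = 5 ≡ 5 = α_err ✓ (single-error assumption holds).
Step 4: error magnitude e = S_0/v_1 = S_0·∏_{j≠1}(α_1 − α_j) = 4·3 = 12 ≡ 1 (mod 11).
Step 5: correct position 1: c_1 = r_1 − e = 4 − 1 ≡ 3 (mod 11). Hence c = [3, 4, 0, 5, 1].
  Check: interpolating c through the α_i gives m(x) = 7 + 8·x (degree < 2) with m(α_i) = c_i for every i, so c is indeed a codeword.


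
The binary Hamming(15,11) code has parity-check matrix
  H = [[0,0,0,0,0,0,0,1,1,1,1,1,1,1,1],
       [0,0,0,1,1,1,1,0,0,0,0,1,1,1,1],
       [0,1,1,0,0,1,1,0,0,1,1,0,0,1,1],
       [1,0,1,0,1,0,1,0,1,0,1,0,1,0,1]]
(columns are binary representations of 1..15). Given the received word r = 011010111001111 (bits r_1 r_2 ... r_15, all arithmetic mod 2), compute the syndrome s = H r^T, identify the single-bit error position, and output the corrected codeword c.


s = (0, 0, 1, 0)^T, error position = 2, corrected codeword c = 001010111001111

Compute s = H r^T mod 2 one row at a time:
  s_1 = 1 + 1 + 0 + 0 + 1 + 1 + 1 + 1 = 6 ≡ 0 (mod 2).
  s_2 = 0 + 1 + 0 + 1 + 1 + 1 + 1 + 1 = 6 ≡ 0 (mod 2).
  s_3 = 1 + 1 + 0 + 1 + 0 + 0 + 1 + 1 = 5 ≡ 1 (mod 2).
  s_4 = 0 + 1 + 1 + 1 + 1 + 0 + 1 + 1 = 6 ≡ 0 (mod 2).
s = (0, 0, 1, 0)^T — this equals column 2 of H (binary 0010), so error is at position 2.
Correct: flip bit 2 of r = 011010111001111 to get c = 001010111001111.


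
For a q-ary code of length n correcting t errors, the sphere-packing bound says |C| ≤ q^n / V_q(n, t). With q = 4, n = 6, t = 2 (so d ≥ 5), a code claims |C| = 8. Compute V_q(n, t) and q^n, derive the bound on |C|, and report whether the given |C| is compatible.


V_q(n, t) = 154, q^n = 4096, Hamming bound = 26, |C| = 8 ≤ bound (satisfied).

Step 1: Compute V_q(n, t) = Σ_{j=0}^2 C(n, j) (q−1)^j.
  j = 0: C(6,0)·(3)^0 = 1·1 = 1.
  j = 1: C(6,1)·(3)^1 = 6·3 = 18.
  j = 2: C(6,2)·(3)^2 = 15·9 = 135.
  V_q(n, t) = 1 + 18 + 135 = 154.
Step 2: q^n = 4^6 = 4096.
Step 3: Hamming bound ⌊q^n / V_q(n,t)⌋ = ⌊4096/154⌋ = 26.
Step 4: Compare |C| = 8 to 26: satisfied.
The claimed |C| lies below the Hamming bound.


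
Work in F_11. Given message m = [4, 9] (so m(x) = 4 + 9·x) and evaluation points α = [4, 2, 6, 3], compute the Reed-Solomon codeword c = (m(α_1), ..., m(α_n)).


c = [7, 0, 3, 9]

Message polynomial: m(x) = 4 + 9·x (mod 11).
For each evaluation point α_i, compute m(α_i) mod 11:
  α_1 = 4: Horner steps 9 → 7, so m(4) = 7.
  α_2 = 2: Horner steps 9 → 0, so m(2) = 0.
  α_3 = 6: Horner steps 9 → 3, so m(6) = 3.
  α_4 = 3: Horner steps 9 → 9, so m(3) = 9.
Codeword c = [7, 0, 3, 9] ∈ F_11^4.


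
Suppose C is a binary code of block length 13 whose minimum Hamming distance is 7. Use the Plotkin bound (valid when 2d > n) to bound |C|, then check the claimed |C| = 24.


Plotkin bound M ≤ 14; given |C| = 24 > bound (violated).

Check applicability: 2d = 14, n = 13.
2d − n = 1 > 0, so Plotkin applies.
Compute d/(2d−n) = 7/1 ≈ 7.0000.
⌊d/(2d−n)⌋ = 7.
Plotkin bound: M ≤ 2·7 = 14.
Given |C| = 24, check: VIOLATED.
This |C| is above the Plotkin bound, so no binary code with n = 13, d = 7 and 24 codewords exists.


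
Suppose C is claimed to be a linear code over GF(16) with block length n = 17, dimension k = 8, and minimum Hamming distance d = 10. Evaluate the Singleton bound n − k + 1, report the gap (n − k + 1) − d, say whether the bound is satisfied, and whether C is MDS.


Singleton RHS = n − k + 1 = 10, slack = 0, bound satisfied, MDS.

Singleton bound: d ≤ n − k + 1.
Here n = 17, k = 8, so n − k + 1 = 10.
Given d = 10, check d ≤ 10: YES.
Slack = (n − k + 1) − d = 0.
The code is MDS (slack = 0).
Description: the claimed parameters are [17, 8, 10]_16; such a code would be MDS (meets Singleton bound).


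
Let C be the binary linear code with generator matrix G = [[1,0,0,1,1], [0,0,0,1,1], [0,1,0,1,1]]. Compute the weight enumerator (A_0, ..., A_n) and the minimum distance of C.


Weight distribution: A_0 = 1, A_1 = 2, A_2 = 2, A_3 = 2, A_4 = 1. Minimum distance d = 1.

Enumerate all 2^3 = 8 messages m ∈ F_2^3.
For each, compute codeword c = mG in F_2^5, then tally its weight.
  m = 000 → c = 00000, weight = 0.
  m = 100 → c = 10011, weight = 3.
  m = 010 → c = 00011, weight = 2.
  m = 110 → c = 10000, weight = 1.
  m = 001 → c = 01011, weight = 3.
  m = 101 → c = 11000, weight = 2.
  m = 011 → c = 01000, weight = 1.
  m = 111 → c = 11011, weight = 4.
Tally weights:
  weight 0: 1 codewords.
  weight 1: 2 codewords.
  weight 2: 2 codewords.
  weight 3: 2 codewords.
  weight 4: 1 codewords.
Minimum distance d = smallest w > 0 with A_w > 0 = 1.
Sanity: Σ A_w = 8 = 2^3 = 8 ✓.


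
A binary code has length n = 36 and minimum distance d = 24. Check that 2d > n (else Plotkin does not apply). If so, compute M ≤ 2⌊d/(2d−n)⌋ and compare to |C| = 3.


Plotkin bound M ≤ 4; given |C| = 3 ≤ bound (satisfied).

Check applicability: 2d = 48, n = 36.
2d − n = 12 > 0, so Plotkin applies.
Compute d/(2d−n) = 24/12 ≈ 2.0000.
⌊d/(2d−n)⌋ = 2.
Plotkin bound: M ≤ 2·2 = 4.
Given |C| = 3, check: satisfied.
This |C| is below the Plotkin bound.


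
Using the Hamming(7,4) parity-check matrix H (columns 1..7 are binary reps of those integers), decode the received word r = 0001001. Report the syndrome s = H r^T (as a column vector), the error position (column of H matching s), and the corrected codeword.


s = (0, 1, 1)^T, error position = 3, corrected codeword c = 0011001

Compute s = H r^T mod 2 one row at a time:
  s_1 = 1 + 0 + 0 + 1 = 2 ≡ 0 (mod 2).
  s_2 = 0 + 0 + 0 + 1 = 1 ≡ 1 (mod 2).
  s_3 = 0 + 0 + 0 + 1 = 1 ≡ 1 (mod 2).
s = (0, 1, 1)^T — this equals column 3 of H (binary 011), so error is at position 3.
Correct: flip bit 3 of r = 0001001 to get c = 0011001.


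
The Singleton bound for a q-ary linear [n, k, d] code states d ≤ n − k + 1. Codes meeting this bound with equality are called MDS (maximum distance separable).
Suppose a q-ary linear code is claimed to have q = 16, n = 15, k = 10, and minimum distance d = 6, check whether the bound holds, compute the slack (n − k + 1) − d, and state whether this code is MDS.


Singleton RHS = n − k + 1 = 6, slack = 0, bound satisfied, MDS.

Singleton bound: d ≤ n − k + 1.
Here n = 15, k = 10, so n − k + 1 = 6.
Given d = 6, check d ≤ 6: YES.
Slack = (n − k + 1) − d = 0.
The code is MDS (slack = 0).
Description: the claimed parameters are [15, 10, 6]_16; such a code would be MDS (meets Singleton bound).


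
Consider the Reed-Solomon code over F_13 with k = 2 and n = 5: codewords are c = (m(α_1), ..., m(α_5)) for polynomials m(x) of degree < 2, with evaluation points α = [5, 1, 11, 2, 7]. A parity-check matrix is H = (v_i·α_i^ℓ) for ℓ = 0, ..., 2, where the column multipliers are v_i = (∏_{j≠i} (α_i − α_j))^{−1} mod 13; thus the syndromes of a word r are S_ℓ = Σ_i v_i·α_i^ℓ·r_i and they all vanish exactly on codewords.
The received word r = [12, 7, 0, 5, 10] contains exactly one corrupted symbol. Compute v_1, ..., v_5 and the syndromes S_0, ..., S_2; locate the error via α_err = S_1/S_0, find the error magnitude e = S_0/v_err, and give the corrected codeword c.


S = (4, 2, 1), error at position 5, error magnitude e = 2, c = [12, 7, 0, 5, 8].

Step 1: column multipliers v_i = (∏_{j≠i}(α_i − α_j))^{−1} mod 13.
  i = 1 (α = 5): (5−1)(5−11)(5−2)(5−7) = 4·(−6)·3·(−2) = 144 ≡ 1, so v_1 = 1^{−1} = 1 (mod 13).
  i = 2 (α = 1): (1−5)(1−11)(1−2)(1−7) = (−4)·(−10)·(−1)·(−6) = 240 ≡ 6, so v_2 = 6^{−1} = 11 (mod 13).
  i = 3 (α = 11): (11−5)(11−1)(11−2)(11−7) = 6·10·9·4 = 2160 ≡ 2, so v_3 = 2^{−1} = 7 (mod 13).
  i = 4 (α = 2): (2−5)(2−1)(2−11)(2−7) = (−3)·1·(−9)·(−5) = −135 ≡ 8, so v_4 = 8^{−1} = 5 (mod 13).
  i = 5 (α = 7): (7−5)(7−1)(7−11)(7−2) = 2·6·(−4)·5 = −240 ≡ 7, so v_5 = 7^{−1} = 2 (mod 13).
  v = [1, 11, 7, 5, 2].
Step 2: syndromes of r = [12, 7, 0, 5, 10] (all sums mod 13).
  S_0 = Σ v_i r_i = 1·12 + 11·7 + 7·0 + 5·5 + 2·10 = 134 ≡ 4.
  S_1 = Σ v_i α_i r_i = 1·5·12 + 11·1·7 + 7·11·0 + 5·2·5 + 2·7·10 = 327 ≡ 2.
  α_i^2 mod 13 = [12, 1, 4, 4, 10].
  S_2 = Σ v_i α_i^2 r_i = 1·12·12 + 11·1·7 + 7·4·0 + 5·4·5 + 2·10·10 = 521 ≡ 1.
  S = (4, 2, 1) ≠ 0, so r is not a codeword (an error is present).
Step 3: locate the error. For a single error e at position i, S_ℓ = v_i·e·α_i^ℓ, so α_err = S_1/S_0.
  S_0^{−1} = 4^{−1} = 10 (mod 13), so α_err = 2·10 = 20 ≡ 7 = α_5. Error position i = 5.
  Consistency check: S_2/S_1 = 1·7 = 7 ≡ 7 = α_err ✓ (single-error assumption holds).
Step 4: error magnitude e = S_0/v_5 = S_0·∏_{j≠5}(α_5 − α_j) = 4·7 = 28 ≡ 2 (mod 13).
Step 5: correct position 5: c_5 = r_5 − e = 10 − 2 ≡ 8 (mod 13). Hence c = [12, 7, 0, 5, 8].
  Check: interpolating c through the α_i gives m(x) = 9 + 11·x (degree < 2) with m(α_i) = c_i for every i, so c is indeed a codeword.


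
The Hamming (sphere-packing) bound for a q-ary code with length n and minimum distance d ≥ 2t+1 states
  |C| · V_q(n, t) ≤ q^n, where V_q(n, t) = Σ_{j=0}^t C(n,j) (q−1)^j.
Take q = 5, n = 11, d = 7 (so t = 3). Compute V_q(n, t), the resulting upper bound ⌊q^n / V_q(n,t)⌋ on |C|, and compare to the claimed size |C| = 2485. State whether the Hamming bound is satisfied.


V_q(n, t) = 11485, q^n = 48828125, Hamming bound = 4251, |C| = 2485 ≤ bound (satisfied).

Step 1: Compute V_q(n, t) = Σ_{j=0}^3 C(n, j) (q−1)^j.
  j = 0: C(11,0)·(4)^0 = 1·1 = 1.
  j = 1: C(11,1)·(4)^1 = 11·4 = 44.
  j = 2: C(11,2)·(4)^2 = 55·16 = 880.
  j = 3: C(11,3)·(4)^3 = 165·64 = 10560.
  V_q(n, t) = 1 + 44 + 880 + 10560 = 11485.
Step 2: q^n = 5^11 = 48828125.
Step 3: Hamming bound ⌊q^n / V_q(n,t)⌋ = ⌊48828125/11485⌋ = 4251.
Step 4: Compare |C| = 2485 to 4251: satisfied.
The claimed |C| lies below the Hamming bound.


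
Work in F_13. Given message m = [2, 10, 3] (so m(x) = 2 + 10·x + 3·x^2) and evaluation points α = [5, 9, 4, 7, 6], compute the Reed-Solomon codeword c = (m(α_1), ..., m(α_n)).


c = [10, 10, 12, 11, 1]

Message polynomial: m(x) = 2 + 10·x + 3·x^2 (mod 13).
For each evaluation point α_i, compute m(α_i) mod 13:
  α_1 = 5: Horner steps 3 → 12 → 10, so m(5) = 10.
  α_2 = 9: Horner steps 3 → 11 → 10, so m(9) = 10.
  α_3 = 4: Horner steps 3 → 9 → 12, so m(4) = 12.
  α_4 = 7: Horner steps 3 → 5 → 11, so m(7) = 11.
  α_5 = 6: Horner steps 3 → 2 → 1, so m(6) = 1.
Codeword c = [10, 10, 12, 11, 1] ∈ F_13^5.


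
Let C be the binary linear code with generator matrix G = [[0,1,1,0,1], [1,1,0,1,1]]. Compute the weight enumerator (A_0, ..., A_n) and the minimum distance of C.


Weight distribution: A_0 = 1, A_3 = 2, A_4 = 1. Minimum distance d = 3.

Enumerate all 2^2 = 4 messages m ∈ F_2^2.
For each, compute codeword c = mG in F_2^5, then tally its weight.
  m = 00 → c = 00000, weight = 0.
  m = 10 → c = 01101, weight = 3.
  m = 01 → c = 11011, weight = 4.
  m = 11 → c = 10110, weight = 3.
Tally weights:
  weight 0: 1 codewords.
  weight 3: 2 codewords.
  weight 4: 1 codewords.
Minimum distance d = smallest w > 0 with A_w > 0 = 3.
Sanity: Σ A_w = 4 = 2^2 = 4 ✓.


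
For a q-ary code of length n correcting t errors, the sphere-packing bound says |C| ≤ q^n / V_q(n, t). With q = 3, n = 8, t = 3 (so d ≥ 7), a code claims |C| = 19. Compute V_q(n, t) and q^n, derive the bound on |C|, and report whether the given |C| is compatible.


V_q(n, t) = 577, q^n = 6561, Hamming bound = 11, |C| = 19 > bound (violated).

Step 1: Compute V_q(n, t) = Σ_{j=0}^3 C(n, j) (q−1)^j.
  j = 0: C(8,0)·(2)^0 = 1·1 = 1.
  j = 1: C(8,1)·(2)^1 = 8·2 = 16.
  j = 2: C(8,2)·(2)^2 = 28·4 = 112.
  j = 3: C(8,3)·(2)^3 = 56·8 = 448.
  V_q(n, t) = 1 + 16 + 112 + 448 = 577.
Step 2: q^n = 3^8 = 6561.
Step 3: Hamming bound ⌊q^n / V_q(n,t)⌋ = ⌊6561/577⌋ = 11.
Step 4: Compare |C| = 19 to 11: violated.
The claimed |C| lies above the Hamming bound, so no 3-ary code of length 8 with d ≥ 7 can have 19 codewords.


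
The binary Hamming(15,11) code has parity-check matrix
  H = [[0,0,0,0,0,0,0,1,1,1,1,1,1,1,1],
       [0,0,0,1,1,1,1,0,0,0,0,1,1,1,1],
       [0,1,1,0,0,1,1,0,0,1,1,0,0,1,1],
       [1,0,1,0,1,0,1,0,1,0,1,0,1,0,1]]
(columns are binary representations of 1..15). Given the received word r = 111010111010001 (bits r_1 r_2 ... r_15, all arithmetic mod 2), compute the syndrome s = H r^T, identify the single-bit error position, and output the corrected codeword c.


s = (0, 1, 1, 1)^T, error position = 7, corrected codeword c = 111010011010001

Compute s = H r^T mod 2 one row at a time:
  s_1 = 1 + 1 + 0 + 1 + 0 + 0 + 0 + 1 = 4 ≡ 0 (mod 2).
  s_2 = 0 + 1 + 0 + 1 + 0 + 0 + 0 + 1 = 3 ≡ 1 (mod 2).
  s_3 = 1 + 1 + 0 + 1 + 0 + 1 + 0 + 1 = 5 ≡ 1 (mod 2).
  s_4 = 1 + 1 + 1 + 1 + 1 + 1 + 0 + 1 = 7 ≡ 1 (mod 2).
s = (0, 1, 1, 1)^T — this equals column 7 of H (binary 0111), so error is at position 7.
Correct: flip bit 7 of r = 111010111010001 to get c = 111010011010001.


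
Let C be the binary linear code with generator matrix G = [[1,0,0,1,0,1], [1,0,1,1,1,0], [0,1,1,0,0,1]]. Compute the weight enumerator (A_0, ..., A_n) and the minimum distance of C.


Weight distribution: A_0 = 1, A_2 = 1, A_3 = 3, A_4 = 2, A_5 = 1. Minimum distance d = 2.

Enumerate all 2^3 = 8 messages m ∈ F_2^3.
For each, compute codeword c = mG in F_2^6, then tally its weight.
  m = 000 → c = 000000, weight = 0.
  m = 100 → c = 100101, weight = 3.
  m = 010 → c = 101110, weight = 4.
  m = 110 → c = 001011, weight = 3.
  m = 001 → c = 011001, weight = 3.
  m = 101 → c = 111100, weight = 4.
  m = 011 → c = 110111, weight = 5.
  m = 111 → c = 010010, weight = 2.
Tally weights:
  weight 0: 1 codewords.
  weight 2: 1 codewords.
  weight 3: 3 codewords.
  weight 4: 2 codewords.
  weight 5: 1 codewords.
Minimum distance d = smallest w > 0 with A_w > 0 = 2.
Sanity: Σ A_w = 8 = 2^3 = 8 ✓.


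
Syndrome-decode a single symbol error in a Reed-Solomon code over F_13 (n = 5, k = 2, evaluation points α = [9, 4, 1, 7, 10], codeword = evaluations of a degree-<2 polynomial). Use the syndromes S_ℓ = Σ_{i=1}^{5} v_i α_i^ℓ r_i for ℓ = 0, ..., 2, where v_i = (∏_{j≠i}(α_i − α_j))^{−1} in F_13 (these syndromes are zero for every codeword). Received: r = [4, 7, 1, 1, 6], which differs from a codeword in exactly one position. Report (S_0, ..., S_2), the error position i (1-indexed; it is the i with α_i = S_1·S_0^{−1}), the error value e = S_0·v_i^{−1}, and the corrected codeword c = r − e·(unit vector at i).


S = (10, 5, 9), error at position 4, error magnitude e = 1, c = [4, 7, 1, 0, 6].

Step 1: column multipliers v_i = (∏_{j≠i}(α_i − α_j))^{−1} mod 13.
  i = 1 (α = 9): (9−4)(9−1)(9−7)(9−10) = 5·8·2·(−1) = −80 ≡ 11, so v_1 = 11^{−1} = 6 (mod 13).
  i = 2 (α = 4): (4−9)(4−1)(4−7)(4−10) = (−5)·3·(−3)·(−6) = −270 ≡ 3, so v_2 = 3^{−1} = 9 (mod 13).
  i = 3 (α = 1): (1−9)(1−4)(1−7)(1−10) = (−8)·(−3)·(−6)·(−9) = 1296 ≡ 9, so v_3 = 9^{−1} = 3 (mod 13).
  i = 4 (α = 7): (7−9)(7−4)(7−1)(7−10) = (−2)·3·6·(−3) = 108 ≡ 4, so v_4 = 4^{−1} = 10 (mod 13).
  i = 5 (α = 10): (10−9)(10−4)(10−1)(10−7) = 1·6·9·3 = 162 ≡ 6, so v_5 = 6^{−1} = 11 (mod 13).
  v = [6, 9, 3, 10, 11].
Step 2: syndromes of r = [4, 7, 1, 1, 6] (all sums mod 13).
  S_0 = Σ v_i r_i = 6·4 + 9·7 + 3·1 + 10·1 + 11·6 = 166 ≡ 10.
  S_1 = Σ v_i α_i r_i = 6·9·4 + 9·4·7 + 3·1·1 + 10·7·1 + 11·10·6 = 1201 ≡ 5.
  α_i^2 mod 13 = [3, 3, 1, 10, 9].
  S_2 = Σ v_i α_i^2 r_i = 6·3·4 + 9·3·7 + 3·1·1 + 10·10·1 + 11·9·6 = 958 ≡ 9.
  S = (10, 5, 9) ≠ 0, so r is not a codeword (an error is present).
Step 3: locate the error. For a single error e at position i, S_ℓ = v_i·e·α_i^ℓ, so α_err = S_1/S_0.
  S_0^{−1} = 10^{−1} = 4 (mod 13), so α_err = 5·4 = 20 ≡ 7 = α_4. Error position i = 4.
  Consistency check: S_2/S_1 = 9·8 = 72 ≡ 7 = α_err ✓ (single-error assumption holds).
Step 4: error magnitude e = S_0/v_4 = S_0·∏_{j≠4}(α_4 − α_j) = 10·4 = 40 ≡ 1 (mod 13).
Step 5: correct position 4: c_4 = r_4 − e = 1 − 1 ≡ 0 (mod 13). Hence c = [4, 7, 1, 0, 6].
  Check: interpolating c through the α_i gives m(x) = 12 + 2·x (degree < 2) with m(α_i) = c_i for every i, so c is indeed a codeword.


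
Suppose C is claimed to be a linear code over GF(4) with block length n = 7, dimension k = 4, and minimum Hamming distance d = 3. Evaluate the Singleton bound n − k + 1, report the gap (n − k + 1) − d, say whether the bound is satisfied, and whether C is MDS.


Singleton RHS = n − k + 1 = 4, slack = 1, bound satisfied, not MDS.

Singleton bound: d ≤ n − k + 1.
Here n = 7, k = 4, so n − k + 1 = 4.
Given d = 3, check d ≤ 4: YES.
Slack = (n − k + 1) − d = 1.
The code is NOT MDS (slack = 1 > 0).
Description: the claimed parameters are [7, 4, 3]_4; such a code would be non-MDS.


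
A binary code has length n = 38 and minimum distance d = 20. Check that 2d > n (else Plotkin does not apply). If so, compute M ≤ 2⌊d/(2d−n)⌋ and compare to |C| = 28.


Plotkin bound M ≤ 20; given |C| = 28 > bound (violated).

Check applicability: 2d = 40, n = 38.
2d − n = 2 > 0, so Plotkin applies.
Compute d/(2d−n) = 20/2 ≈ 10.0000.
⌊d/(2d−n)⌋ = 10.
Plotkin bound: M ≤ 2·10 = 20.
Given |C| = 28, check: VIOLATED.
This |C| is above the Plotkin bound, so no binary code with n = 38, d = 20 and 28 codewords exists.


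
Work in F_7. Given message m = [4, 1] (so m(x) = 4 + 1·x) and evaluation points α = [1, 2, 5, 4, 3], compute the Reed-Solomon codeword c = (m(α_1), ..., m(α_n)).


c = [5, 6, 2, 1, 0]

Message polynomial: m(x) = 4 + 1·x (mod 7).
For each evaluation point α_i, compute m(α_i) mod 7:
  α_1 = 1: Horner steps 1 → 5, so m(1) = 5.
  α_2 = 2: Horner steps 1 → 6, so m(2) = 6.
  α_3 = 5: Horner steps 1 → 2, so m(5) = 2.
  α_4 = 4: Horner steps 1 → 1, so m(4) = 1.
  α_5 = 3: Horner steps 1 → 0, so m(3) = 0.
Codeword c = [5, 6, 2, 1, 0] ∈ F_7^5.


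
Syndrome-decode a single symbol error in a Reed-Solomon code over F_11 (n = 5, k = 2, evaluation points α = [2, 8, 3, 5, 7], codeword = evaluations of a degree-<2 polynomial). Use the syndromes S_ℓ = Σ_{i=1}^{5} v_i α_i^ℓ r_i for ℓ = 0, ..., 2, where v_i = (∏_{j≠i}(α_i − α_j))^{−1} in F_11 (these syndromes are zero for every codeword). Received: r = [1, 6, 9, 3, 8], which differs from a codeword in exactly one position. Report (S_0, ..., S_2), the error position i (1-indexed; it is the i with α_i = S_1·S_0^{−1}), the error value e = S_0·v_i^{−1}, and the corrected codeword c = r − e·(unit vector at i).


S = (6, 4, 10), error at position 2, error magnitude e = 1, c = [1, 5, 9, 3, 8].

Step 1: column multipliers v_i = (∏_{j≠i}(α_i − α_j))^{−1} mod 11.
  i = 1 (α = 2): (2−8)(2−3)(2−5)(2−7) = (−6)·(−1)·(−3)·(−5) = 90 ≡ 2, so v_1 = 2^{−1} = 6 (mod 11).
  i = 2 (α = 8): (8−2)(8−3)(8−5)(8−7) = 6·5·3·1 = 90 ≡ 2, so v_2 = 2^{−1} = 6 (mod 11).
  i = 3 (α = 3): (3−2)(3−8)(3−5)(3−7) = 1·(−5)·(−2)·(−4) = −40 ≡ 4, so v_3 = 4^{−1} = 3 (mod 11).
  i = 4 (α = 5): (5−2)(5−8)(5−3)(5−7) = 3·(−3)·2·(−2) = 36 ≡ 3, so v_4 = 3^{−1} = 4 (mod 11).
  i = 5 (α = 7): (7−2)(7−8)(7−3)(7−5) = 5·(−1)·4·2 = −40 ≡ 4, so v_5 = 4^{−1} = 3 (mod 11).
  v = [6, 6, 3, 4, 3].
Step 2: syndromes of r = [1, 6, 9, 3, 8] (all sums mod 11).
  S_0 = Σ v_i r_i = 6·1 + 6·6 + 3·9 + 4·3 + 3·8 = 105 ≡ 6.
  S_1 = Σ v_i α_i r_i = 6·2·1 + 6·8·6 + 3·3·9 + 4·5·3 + 3·7·8 = 609 ≡ 4.
  α_i^2 mod 11 = [4, 9, 9, 3, 5].
  S_2 = Σ v_i α_i^2 r_i = 6·4·1 + 6·9·6 + 3·9·9 + 4·3·3 + 3·5·8 = 747 ≡ 10.
  S = (6, 4, 10) ≠ 0, so r is not a codeword (an error is present).
Step 3: locate the error. For a single error e at position i, S_ℓ = v_i·e·α_i^ℓ, so α_err = S_1/S_0.
  S_0^{−1} = 6^{−1} = 2 (mod 11), so α_err = 4·2 = 8 ≡ 8 = α_2. Error position i = 2.
  Consistency check: S_2/S_1 = 10·3 = 30 ≡ 8 = α_err ✓ (single-error assumption holds).
Step 4: error magnitude e = S_0/v_2 = S_0·∏_{j≠2}(α_2 − α_j) = 6·2 = 12 ≡ 1 (mod 11).
Step 5: correct position 2: c_2 = r_2 − e = 6 − 1 ≡ 5 (mod 11). Hence c = [1, 5, 9, 3, 8].
  Check: interpolating c through the α_i gives m(x) = 7 + 8·x (degree < 2) with m(α_i) = c_i for every i, so c is indeed a codeword.


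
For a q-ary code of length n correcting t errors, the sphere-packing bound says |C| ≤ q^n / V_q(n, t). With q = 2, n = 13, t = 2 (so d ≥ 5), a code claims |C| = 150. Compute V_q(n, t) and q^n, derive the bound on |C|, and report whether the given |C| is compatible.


V_q(n, t) = 92, q^n = 8192, Hamming bound = 89, |C| = 150 > bound (violated).

Step 1: Compute V_q(n, t) = Σ_{j=0}^2 C(n, j) (q−1)^j.
  j = 0: C(13,0)·(1)^0 = 1·1 = 1.
  j = 1: C(13,1)·(1)^1 = 13·1 = 13.
  j = 2: C(13,2)·(1)^2 = 78·1 = 78.
  V_q(n, t) = 1 + 13 + 78 = 92.
Step 2: q^n = 2^13 = 8192.
Step 3: Hamming bound ⌊q^n / V_q(n,t)⌋ = ⌊8192/92⌋ = 89.
Step 4: Compare |C| = 150 to 89: violated.
The claimed |C| lies above the Hamming bound, so no 2-ary code of length 13 with d ≥ 5 can have 150 codewords.


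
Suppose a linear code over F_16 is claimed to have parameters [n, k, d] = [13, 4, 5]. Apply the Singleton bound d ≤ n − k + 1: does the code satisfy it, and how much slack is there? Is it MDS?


Singleton RHS = n − k + 1 = 10, slack = 5, bound satisfied, not MDS.

Singleton bound: d ≤ n − k + 1.
Here n = 13, k = 4, so n − k + 1 = 10.
Given d = 5, check d ≤ 10: YES.
Slack = (n − k + 1) − d = 5.
The code is NOT MDS (slack = 5 > 0).
Description: the claimed parameters are [13, 4, 5]_16; such a code would be non-MDS.


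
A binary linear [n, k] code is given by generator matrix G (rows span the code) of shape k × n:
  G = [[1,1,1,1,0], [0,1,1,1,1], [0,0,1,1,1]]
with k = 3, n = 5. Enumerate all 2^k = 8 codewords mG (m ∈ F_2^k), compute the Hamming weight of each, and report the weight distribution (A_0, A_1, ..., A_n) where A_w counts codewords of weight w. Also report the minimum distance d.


Weight distribution: A_0 = 1, A_1 = 1, A_2 = 1, A_3 = 3, A_4 = 2. Minimum distance d = 1.

Enumerate all 2^3 = 8 messages m ∈ F_2^3.
For each, compute codeword c = mG in F_2^5, then tally its weight.
  m = 000 → c = 00000, weight = 0.
  m = 100 → c = 11110, weight = 4.
  m = 010 → c = 01111, weight = 4.
  m = 110 → c = 10001, weight = 2.
  m = 001 → c = 00111, weight = 3.
  m = 101 → c = 11001, weight = 3.
  m = 011 → c = 01000, weight = 1.
  m = 111 → c = 10110, weight = 3.
Tally weights:
  weight 0: 1 codewords.
  weight 1: 1 codewords.
  weight 2: 1 codewords.
  weight 3: 3 codewords.
  weight 4: 2 codewords.
Minimum distance d = smallest w > 0 with A_w > 0 = 1.
Sanity: Σ A_w = 8 = 2^3 = 8 ✓.


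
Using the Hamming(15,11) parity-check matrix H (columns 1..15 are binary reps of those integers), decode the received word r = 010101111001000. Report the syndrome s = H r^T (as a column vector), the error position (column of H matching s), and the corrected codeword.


s = (1, 0, 1, 0)^T, error position = 10, corrected codeword c = 010101111101000

Compute s = H r^T mod 2 one row at a time:
  s_1 = 1 + 1 + 0 + 0 + 1 + 0 + 0 + 0 = 3 ≡ 1 (mod 2).
  s_2 = 1 + 0 + 1 + 1 + 1 + 0 + 0 + 0 = 4 ≡ 0 (mod 2).
  s_3 = 1 + 0 + 1 + 1 + 0 + 0 + 0 + 0 = 3 ≡ 1 (mod 2).
  s_4 = 0 + 0 + 0 + 1 + 1 + 0 + 0 + 0 = 2 ≡ 0 (mod 2).
s = (1, 0, 1, 0)^T — this equals column 10 of H (binary 1010), so error is at position 10.
Correct: flip bit 10 of r = 010101111001000 to get c = 010101111101000.


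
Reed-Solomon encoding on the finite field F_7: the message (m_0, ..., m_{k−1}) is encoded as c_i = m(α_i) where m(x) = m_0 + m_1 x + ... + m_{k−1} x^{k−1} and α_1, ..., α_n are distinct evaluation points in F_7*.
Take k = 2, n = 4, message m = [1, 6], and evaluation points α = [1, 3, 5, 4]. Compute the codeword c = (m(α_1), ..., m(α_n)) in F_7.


c = [0, 5, 3, 4]

Message polynomial: m(x) = 1 + 6·x (mod 7).
For each evaluation point α_i, compute m(α_i) mod 7:
  α_1 = 1: Horner steps 6 → 0, so m(1) = 0.
  α_2 = 3: Horner steps 6 → 5, so m(3) = 5.
  α_3 = 5: Horner steps 6 → 3, so m(5) = 3.
  α_4 = 4: Horner steps 6 → 4, so m(4) = 4.
Codeword c = [0, 5, 3, 4] ∈ F_7^4.
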